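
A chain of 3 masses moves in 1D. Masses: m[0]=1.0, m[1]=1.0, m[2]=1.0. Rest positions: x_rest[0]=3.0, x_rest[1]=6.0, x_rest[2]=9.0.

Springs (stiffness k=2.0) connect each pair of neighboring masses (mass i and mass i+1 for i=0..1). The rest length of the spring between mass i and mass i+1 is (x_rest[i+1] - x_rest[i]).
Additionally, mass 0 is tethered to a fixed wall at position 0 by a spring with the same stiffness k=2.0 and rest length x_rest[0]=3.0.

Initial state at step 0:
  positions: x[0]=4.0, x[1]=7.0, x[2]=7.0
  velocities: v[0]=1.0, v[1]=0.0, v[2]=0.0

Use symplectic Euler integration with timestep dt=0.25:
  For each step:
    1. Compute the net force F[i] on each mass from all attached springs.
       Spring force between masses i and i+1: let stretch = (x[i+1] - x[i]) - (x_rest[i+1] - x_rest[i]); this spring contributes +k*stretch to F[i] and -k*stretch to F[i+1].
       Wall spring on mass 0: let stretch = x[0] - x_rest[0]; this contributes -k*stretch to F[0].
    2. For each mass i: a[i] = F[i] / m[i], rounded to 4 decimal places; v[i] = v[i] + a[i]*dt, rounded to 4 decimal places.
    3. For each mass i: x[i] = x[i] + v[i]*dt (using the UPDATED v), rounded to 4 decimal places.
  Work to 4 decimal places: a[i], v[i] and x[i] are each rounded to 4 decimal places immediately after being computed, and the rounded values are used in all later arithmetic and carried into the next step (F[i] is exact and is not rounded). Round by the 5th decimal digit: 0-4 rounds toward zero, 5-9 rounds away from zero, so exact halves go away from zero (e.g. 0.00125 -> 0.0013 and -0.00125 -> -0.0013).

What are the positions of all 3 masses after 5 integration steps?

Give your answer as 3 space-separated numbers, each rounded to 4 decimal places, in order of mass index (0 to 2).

Step 0: x=[4.0000 7.0000 7.0000] v=[1.0000 0.0000 0.0000]
Step 1: x=[4.1250 6.6250 7.3750] v=[0.5000 -1.5000 1.5000]
Step 2: x=[4.0469 6.0313 8.0313] v=[-0.3125 -2.3750 2.6250]
Step 3: x=[3.7110 5.4395 8.8126] v=[-1.3438 -2.3672 3.1250]
Step 4: x=[3.1272 5.0533 9.5472] v=[-2.3351 -1.5449 2.9385]
Step 5: x=[2.3933 4.9881 10.0951] v=[-2.9357 -0.2610 2.1916]

Answer: 2.3933 4.9881 10.0951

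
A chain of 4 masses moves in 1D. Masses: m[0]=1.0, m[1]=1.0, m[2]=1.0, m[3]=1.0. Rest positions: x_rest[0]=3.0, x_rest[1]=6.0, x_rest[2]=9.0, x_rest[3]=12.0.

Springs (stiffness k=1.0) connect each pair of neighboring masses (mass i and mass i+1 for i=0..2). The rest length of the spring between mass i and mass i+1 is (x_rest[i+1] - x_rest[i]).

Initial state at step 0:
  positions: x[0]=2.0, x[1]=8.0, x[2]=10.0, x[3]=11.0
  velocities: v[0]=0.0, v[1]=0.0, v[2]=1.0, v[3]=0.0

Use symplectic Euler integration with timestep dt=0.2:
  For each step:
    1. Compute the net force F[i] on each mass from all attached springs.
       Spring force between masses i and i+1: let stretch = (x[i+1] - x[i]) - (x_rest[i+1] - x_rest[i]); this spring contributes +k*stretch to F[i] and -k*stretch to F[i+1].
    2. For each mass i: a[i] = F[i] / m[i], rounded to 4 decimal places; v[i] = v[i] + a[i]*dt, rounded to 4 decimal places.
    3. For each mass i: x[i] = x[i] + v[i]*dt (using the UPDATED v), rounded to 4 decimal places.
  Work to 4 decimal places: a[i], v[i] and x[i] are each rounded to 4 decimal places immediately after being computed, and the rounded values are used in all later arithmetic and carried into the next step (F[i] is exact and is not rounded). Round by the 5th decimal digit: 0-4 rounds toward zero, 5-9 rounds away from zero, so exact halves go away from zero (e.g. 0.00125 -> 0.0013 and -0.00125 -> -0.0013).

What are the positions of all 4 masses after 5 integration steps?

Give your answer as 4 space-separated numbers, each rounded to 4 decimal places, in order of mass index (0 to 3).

Step 0: x=[2.0000 8.0000 10.0000 11.0000] v=[0.0000 0.0000 1.0000 0.0000]
Step 1: x=[2.1200 7.8400 10.1600 11.0800] v=[0.6000 -0.8000 0.8000 0.4000]
Step 2: x=[2.3488 7.5440 10.2640 11.2432] v=[1.1440 -1.4800 0.5200 0.8160]
Step 3: x=[2.6654 7.1490 10.2984 11.4872] v=[1.5830 -1.9750 0.1718 1.2202]
Step 4: x=[3.0413 6.7006 10.2543 11.8037] v=[1.8797 -2.2418 -0.2203 1.5824]
Step 5: x=[3.4436 6.2480 10.1301 12.1782] v=[2.0116 -2.2629 -0.6212 1.8725]

Answer: 3.4436 6.2480 10.1301 12.1782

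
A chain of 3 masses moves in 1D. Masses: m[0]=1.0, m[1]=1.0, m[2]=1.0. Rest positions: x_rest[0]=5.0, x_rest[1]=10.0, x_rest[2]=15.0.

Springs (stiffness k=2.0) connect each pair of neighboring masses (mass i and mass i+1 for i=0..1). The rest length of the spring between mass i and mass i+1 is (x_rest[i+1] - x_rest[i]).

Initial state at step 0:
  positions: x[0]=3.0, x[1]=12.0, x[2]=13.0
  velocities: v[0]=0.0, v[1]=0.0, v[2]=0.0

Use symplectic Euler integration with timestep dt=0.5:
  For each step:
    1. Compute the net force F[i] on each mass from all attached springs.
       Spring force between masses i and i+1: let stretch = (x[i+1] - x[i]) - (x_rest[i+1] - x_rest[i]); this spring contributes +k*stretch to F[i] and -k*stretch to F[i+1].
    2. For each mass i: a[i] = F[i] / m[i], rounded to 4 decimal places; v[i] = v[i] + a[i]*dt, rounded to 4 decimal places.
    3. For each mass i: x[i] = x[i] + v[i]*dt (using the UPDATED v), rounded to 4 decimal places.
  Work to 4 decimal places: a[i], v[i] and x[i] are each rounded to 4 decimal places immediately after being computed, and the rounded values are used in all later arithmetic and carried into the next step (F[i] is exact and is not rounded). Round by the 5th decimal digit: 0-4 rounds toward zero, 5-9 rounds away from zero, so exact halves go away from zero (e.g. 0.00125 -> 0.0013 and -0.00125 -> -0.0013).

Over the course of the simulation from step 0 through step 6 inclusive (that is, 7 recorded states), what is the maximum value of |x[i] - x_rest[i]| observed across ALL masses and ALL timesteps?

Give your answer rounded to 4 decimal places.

Step 0: x=[3.0000 12.0000 13.0000] v=[0.0000 0.0000 0.0000]
Step 1: x=[5.0000 8.0000 15.0000] v=[4.0000 -8.0000 4.0000]
Step 2: x=[6.0000 6.0000 16.0000] v=[2.0000 -4.0000 2.0000]
Step 3: x=[4.5000 9.0000 14.5000] v=[-3.0000 6.0000 -3.0000]
Step 4: x=[2.7500 12.5000 12.7500] v=[-3.5000 7.0000 -3.5000]
Step 5: x=[3.3750 11.2500 13.3750] v=[1.2500 -2.5000 1.2500]
Step 6: x=[5.4375 7.1250 15.4375] v=[4.1250 -8.2500 4.1250]
Max displacement = 4.0000

Answer: 4.0000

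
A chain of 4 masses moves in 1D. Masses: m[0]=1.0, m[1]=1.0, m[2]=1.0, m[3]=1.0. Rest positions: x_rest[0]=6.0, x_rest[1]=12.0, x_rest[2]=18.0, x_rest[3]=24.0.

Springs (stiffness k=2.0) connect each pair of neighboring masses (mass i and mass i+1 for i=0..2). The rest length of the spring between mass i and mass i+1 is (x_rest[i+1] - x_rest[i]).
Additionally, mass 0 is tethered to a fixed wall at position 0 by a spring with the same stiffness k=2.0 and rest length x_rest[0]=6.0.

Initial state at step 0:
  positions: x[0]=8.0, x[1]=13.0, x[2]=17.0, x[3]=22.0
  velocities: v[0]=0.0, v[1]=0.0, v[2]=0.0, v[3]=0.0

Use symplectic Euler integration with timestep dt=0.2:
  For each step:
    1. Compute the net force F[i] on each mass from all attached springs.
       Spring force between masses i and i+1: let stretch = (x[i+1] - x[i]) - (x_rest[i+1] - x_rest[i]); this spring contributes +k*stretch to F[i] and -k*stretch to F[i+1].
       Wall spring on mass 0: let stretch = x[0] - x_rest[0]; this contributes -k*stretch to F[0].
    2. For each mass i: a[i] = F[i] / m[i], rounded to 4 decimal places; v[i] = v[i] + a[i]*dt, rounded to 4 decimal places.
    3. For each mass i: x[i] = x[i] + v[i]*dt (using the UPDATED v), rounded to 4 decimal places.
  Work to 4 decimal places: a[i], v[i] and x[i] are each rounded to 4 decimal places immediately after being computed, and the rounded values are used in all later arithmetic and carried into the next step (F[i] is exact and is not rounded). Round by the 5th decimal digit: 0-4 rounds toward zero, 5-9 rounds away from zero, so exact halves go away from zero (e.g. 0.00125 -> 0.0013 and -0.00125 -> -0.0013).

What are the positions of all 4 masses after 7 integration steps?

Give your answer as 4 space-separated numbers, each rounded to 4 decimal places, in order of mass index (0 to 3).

Step 0: x=[8.0000 13.0000 17.0000 22.0000] v=[0.0000 0.0000 0.0000 0.0000]
Step 1: x=[7.7600 12.9200 17.0800 22.0800] v=[-1.2000 -0.4000 0.4000 0.4000]
Step 2: x=[7.3120 12.7600 17.2272 22.2400] v=[-2.2400 -0.8000 0.7360 0.8000]
Step 3: x=[6.7149 12.5215 17.4180 22.4790] v=[-2.9856 -1.1923 0.9542 1.1949]
Step 4: x=[6.0451 12.2102 17.6220 22.7931] v=[-3.3489 -1.5563 1.0200 1.5705]
Step 5: x=[5.3849 11.8387 17.8067 23.1735] v=[-3.3009 -1.8576 0.9237 1.9021]
Step 6: x=[4.8102 11.4283 17.9433 23.6046] v=[-2.8733 -2.0519 0.6832 2.1554]
Step 7: x=[4.3802 11.0097 18.0116 24.0628] v=[-2.1501 -2.0931 0.3417 2.2909]

Answer: 4.3802 11.0097 18.0116 24.0628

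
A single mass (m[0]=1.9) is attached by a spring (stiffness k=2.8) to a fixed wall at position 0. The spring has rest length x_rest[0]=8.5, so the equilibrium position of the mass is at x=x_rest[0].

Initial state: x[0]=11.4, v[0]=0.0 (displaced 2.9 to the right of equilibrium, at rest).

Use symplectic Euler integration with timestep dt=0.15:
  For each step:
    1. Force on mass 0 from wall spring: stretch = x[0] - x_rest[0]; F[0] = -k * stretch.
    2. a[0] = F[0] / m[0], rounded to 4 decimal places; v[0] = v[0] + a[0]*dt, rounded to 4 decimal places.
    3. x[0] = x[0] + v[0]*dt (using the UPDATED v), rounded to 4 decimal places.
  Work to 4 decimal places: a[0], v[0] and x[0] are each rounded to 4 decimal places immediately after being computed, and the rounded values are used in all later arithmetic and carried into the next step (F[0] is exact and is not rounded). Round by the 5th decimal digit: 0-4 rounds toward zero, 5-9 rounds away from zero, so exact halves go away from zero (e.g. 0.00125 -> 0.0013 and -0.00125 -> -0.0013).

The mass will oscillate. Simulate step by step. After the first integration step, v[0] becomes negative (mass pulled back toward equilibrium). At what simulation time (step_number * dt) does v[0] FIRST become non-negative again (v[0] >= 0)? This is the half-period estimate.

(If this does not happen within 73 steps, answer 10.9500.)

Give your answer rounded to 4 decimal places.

Step 0: x=[11.4000] v=[0.0000]
Step 1: x=[11.3038] v=[-0.6411]
Step 2: x=[11.1147] v=[-1.2609]
Step 3: x=[10.8389] v=[-1.8389]
Step 4: x=[10.4855] v=[-2.3559]
Step 5: x=[10.0663] v=[-2.7948]
Step 6: x=[9.5952] v=[-3.1410]
Step 7: x=[9.0877] v=[-3.3831]
Step 8: x=[8.5608] v=[-3.5130]
Step 9: x=[8.0318] v=[-3.5264]
Step 10: x=[7.5184] v=[-3.4229]
Step 11: x=[7.0375] v=[-3.2059]
Step 12: x=[6.6051] v=[-2.8826]
Step 13: x=[6.2355] v=[-2.4637]
Step 14: x=[5.9410] v=[-1.9631]
Step 15: x=[5.7314] v=[-1.3974]
Step 16: x=[5.6136] v=[-0.7854]
Step 17: x=[5.5915] v=[-0.1474]
Step 18: x=[5.6658] v=[0.4955]
First v>=0 after going negative at step 18, time=2.7000

Answer: 2.7000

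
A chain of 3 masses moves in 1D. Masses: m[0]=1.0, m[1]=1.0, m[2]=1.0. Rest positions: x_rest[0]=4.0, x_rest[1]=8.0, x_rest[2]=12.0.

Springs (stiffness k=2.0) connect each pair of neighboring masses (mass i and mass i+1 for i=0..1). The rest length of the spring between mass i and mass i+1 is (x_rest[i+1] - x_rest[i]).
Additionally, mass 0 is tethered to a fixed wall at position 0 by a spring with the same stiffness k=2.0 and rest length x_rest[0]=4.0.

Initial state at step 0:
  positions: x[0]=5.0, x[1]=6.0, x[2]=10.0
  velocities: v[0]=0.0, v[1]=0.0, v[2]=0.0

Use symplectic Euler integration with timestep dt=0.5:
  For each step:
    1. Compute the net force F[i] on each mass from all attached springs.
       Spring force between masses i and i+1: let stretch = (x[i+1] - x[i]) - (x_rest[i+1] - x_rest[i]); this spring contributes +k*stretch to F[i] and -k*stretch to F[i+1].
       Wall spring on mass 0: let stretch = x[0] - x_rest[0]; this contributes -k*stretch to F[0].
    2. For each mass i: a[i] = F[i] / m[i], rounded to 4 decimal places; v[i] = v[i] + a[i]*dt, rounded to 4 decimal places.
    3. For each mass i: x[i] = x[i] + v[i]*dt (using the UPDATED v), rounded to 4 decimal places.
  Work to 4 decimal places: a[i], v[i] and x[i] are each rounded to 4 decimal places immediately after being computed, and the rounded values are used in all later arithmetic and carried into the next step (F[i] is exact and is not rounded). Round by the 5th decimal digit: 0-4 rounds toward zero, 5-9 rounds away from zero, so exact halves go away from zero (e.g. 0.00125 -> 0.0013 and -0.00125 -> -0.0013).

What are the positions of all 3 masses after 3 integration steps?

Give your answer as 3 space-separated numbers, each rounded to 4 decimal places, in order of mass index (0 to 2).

Step 0: x=[5.0000 6.0000 10.0000] v=[0.0000 0.0000 0.0000]
Step 1: x=[3.0000 7.5000 10.0000] v=[-4.0000 3.0000 0.0000]
Step 2: x=[1.7500 8.0000 10.7500] v=[-2.5000 1.0000 1.5000]
Step 3: x=[2.7500 6.7500 12.1250] v=[2.0000 -2.5000 2.7500]

Answer: 2.7500 6.7500 12.1250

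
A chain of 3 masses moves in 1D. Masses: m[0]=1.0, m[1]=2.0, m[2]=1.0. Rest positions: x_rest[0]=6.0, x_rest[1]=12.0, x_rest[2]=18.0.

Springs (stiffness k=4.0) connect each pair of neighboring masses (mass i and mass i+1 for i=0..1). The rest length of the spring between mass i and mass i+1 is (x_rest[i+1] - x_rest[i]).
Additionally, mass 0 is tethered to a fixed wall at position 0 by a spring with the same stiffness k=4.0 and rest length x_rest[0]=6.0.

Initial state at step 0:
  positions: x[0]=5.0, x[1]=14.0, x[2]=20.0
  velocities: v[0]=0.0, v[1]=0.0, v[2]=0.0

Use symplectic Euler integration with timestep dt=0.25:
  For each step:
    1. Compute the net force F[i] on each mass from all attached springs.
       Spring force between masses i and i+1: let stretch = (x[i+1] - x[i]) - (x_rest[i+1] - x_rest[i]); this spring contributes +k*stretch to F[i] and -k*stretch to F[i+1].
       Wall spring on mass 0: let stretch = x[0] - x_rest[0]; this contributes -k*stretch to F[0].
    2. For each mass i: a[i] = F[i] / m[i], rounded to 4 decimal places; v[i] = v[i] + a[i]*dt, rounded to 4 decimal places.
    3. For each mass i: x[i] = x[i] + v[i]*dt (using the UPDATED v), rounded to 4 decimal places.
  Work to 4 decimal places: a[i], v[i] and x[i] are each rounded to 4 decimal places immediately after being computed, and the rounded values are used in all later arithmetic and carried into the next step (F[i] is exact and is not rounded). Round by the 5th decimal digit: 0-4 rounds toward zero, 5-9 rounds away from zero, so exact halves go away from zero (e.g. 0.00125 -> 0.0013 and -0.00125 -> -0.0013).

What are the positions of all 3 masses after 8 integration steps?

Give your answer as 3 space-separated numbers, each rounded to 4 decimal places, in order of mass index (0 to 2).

Answer: 4.4502 12.4253 17.7283

Derivation:
Step 0: x=[5.0000 14.0000 20.0000] v=[0.0000 0.0000 0.0000]
Step 1: x=[6.0000 13.6250 20.0000] v=[4.0000 -1.5000 0.0000]
Step 2: x=[7.4063 13.0938 19.9063] v=[5.6250 -2.1250 -0.3750]
Step 3: x=[8.3829 12.7032 19.6094] v=[3.9062 -1.5625 -1.1875]
Step 4: x=[8.3438 12.6358 19.0860] v=[-0.1564 -0.2696 -2.0937]
Step 5: x=[7.2918 12.8382 18.4500] v=[-4.2082 0.8095 -2.5439]
Step 6: x=[5.8034 13.0488 17.9111] v=[-5.9536 0.8422 -2.1557]
Step 7: x=[4.6755 12.9615 17.6566] v=[-4.5116 -0.3494 -1.0180]
Step 8: x=[4.4502 12.4253 17.7283] v=[-0.9011 -2.1449 0.2869]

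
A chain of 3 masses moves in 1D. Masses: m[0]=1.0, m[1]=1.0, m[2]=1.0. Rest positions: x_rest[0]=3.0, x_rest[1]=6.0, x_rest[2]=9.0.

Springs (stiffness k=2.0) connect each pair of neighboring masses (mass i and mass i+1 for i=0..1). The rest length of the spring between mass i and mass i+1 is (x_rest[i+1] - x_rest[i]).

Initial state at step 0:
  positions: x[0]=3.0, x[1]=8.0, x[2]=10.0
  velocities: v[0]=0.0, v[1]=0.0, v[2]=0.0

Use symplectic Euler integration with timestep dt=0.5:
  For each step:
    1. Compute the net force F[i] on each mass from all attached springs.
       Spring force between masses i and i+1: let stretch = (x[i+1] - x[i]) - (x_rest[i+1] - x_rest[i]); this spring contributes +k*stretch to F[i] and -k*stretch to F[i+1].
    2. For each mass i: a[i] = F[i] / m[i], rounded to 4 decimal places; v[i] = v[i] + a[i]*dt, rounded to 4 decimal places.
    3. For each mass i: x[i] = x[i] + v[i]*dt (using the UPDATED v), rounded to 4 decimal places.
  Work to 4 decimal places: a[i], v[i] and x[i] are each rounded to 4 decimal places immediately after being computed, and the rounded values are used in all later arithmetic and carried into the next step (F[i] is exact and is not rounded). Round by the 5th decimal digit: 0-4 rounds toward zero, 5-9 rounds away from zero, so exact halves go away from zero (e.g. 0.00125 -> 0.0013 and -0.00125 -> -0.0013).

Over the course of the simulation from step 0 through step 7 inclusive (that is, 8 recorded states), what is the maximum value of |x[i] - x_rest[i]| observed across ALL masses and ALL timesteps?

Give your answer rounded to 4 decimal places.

Answer: 2.1875

Derivation:
Step 0: x=[3.0000 8.0000 10.0000] v=[0.0000 0.0000 0.0000]
Step 1: x=[4.0000 6.5000 10.5000] v=[2.0000 -3.0000 1.0000]
Step 2: x=[4.7500 5.7500 10.5000] v=[1.5000 -1.5000 0.0000]
Step 3: x=[4.5000 6.8750 9.6250] v=[-0.5000 2.2500 -1.7500]
Step 4: x=[3.9375 8.1875 8.8750] v=[-1.1250 2.6250 -1.5000]
Step 5: x=[4.0000 7.7188 9.2813] v=[0.1250 -0.9375 0.8125]
Step 6: x=[4.4219 6.1719 10.4063] v=[0.8438 -3.0938 2.2500]
Step 7: x=[4.2188 5.8672 10.9141] v=[-0.4062 -0.6094 1.0156]
Max displacement = 2.1875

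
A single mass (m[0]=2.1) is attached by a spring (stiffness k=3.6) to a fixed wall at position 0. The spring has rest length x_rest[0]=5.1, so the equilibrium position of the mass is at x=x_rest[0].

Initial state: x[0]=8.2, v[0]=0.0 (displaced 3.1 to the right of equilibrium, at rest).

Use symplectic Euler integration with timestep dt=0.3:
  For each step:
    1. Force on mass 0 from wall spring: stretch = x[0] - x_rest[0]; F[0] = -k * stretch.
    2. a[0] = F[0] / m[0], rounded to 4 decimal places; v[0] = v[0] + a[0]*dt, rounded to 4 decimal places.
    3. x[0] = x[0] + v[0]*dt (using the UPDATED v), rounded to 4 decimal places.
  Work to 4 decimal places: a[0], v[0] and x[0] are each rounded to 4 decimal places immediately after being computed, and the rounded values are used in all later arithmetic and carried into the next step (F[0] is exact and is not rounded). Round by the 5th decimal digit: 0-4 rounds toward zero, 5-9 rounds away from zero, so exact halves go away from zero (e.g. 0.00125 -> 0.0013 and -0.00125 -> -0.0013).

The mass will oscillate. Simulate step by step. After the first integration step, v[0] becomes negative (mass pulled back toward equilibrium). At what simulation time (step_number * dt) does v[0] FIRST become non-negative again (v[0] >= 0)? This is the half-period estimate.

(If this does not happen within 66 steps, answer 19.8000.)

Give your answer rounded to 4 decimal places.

Answer: 2.4000

Derivation:
Step 0: x=[8.2000] v=[0.0000]
Step 1: x=[7.7217] v=[-1.5943]
Step 2: x=[6.8389] v=[-2.9426]
Step 3: x=[5.6878] v=[-3.8369]
Step 4: x=[4.4460] v=[-4.1392]
Step 5: x=[3.3051] v=[-3.8029]
Step 6: x=[2.4412] v=[-2.8798]
Step 7: x=[1.9875] v=[-1.5124]
Step 8: x=[2.0140] v=[0.0883]
First v>=0 after going negative at step 8, time=2.4000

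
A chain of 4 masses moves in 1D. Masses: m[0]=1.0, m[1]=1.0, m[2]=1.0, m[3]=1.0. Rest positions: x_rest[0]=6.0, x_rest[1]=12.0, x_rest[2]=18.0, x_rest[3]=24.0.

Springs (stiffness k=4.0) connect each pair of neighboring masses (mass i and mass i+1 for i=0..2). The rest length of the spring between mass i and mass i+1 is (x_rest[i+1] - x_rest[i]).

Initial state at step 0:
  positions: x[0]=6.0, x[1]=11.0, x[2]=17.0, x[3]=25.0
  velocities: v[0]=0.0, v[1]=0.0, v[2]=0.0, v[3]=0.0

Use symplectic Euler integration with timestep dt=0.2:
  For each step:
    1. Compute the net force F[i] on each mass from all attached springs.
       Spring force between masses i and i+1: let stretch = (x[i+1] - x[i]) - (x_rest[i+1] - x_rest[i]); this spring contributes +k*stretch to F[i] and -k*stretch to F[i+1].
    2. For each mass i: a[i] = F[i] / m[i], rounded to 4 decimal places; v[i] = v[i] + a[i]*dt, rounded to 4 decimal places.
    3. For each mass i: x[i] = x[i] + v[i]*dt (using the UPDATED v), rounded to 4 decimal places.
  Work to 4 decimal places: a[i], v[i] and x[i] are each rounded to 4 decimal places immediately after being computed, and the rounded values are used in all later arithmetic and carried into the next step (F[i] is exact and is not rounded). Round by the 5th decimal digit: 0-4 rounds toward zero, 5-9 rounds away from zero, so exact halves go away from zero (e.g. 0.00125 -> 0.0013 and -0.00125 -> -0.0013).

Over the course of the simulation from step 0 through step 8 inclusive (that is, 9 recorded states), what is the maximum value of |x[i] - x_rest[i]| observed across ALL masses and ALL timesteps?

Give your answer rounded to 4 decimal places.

Answer: 1.1246

Derivation:
Step 0: x=[6.0000 11.0000 17.0000 25.0000] v=[0.0000 0.0000 0.0000 0.0000]
Step 1: x=[5.8400 11.1600 17.3200 24.6800] v=[-0.8000 0.8000 1.6000 -1.6000]
Step 2: x=[5.5712 11.4544 17.8320 24.1424] v=[-1.3440 1.4720 2.5600 -2.6880]
Step 3: x=[5.2837 11.8279 18.3332 23.5551] v=[-1.4374 1.8675 2.5062 -2.9363]
Step 4: x=[5.0833 12.1952 18.6291 23.0923] v=[-1.0020 1.8364 1.4795 -2.3138]
Step 5: x=[5.0608 12.4540 18.6097 22.8754] v=[-0.1125 1.2940 -0.0971 -1.0844]
Step 6: x=[5.2612 12.5148 18.2879 22.9360] v=[1.0021 0.3040 -1.6091 0.3030]
Step 7: x=[5.6622 12.3387 17.7861 23.2129] v=[2.0050 -0.8804 -2.5091 1.3845]
Step 8: x=[6.1714 11.9660 17.2810 23.5815] v=[2.5462 -1.8637 -2.5256 1.8431]
Max displacement = 1.1246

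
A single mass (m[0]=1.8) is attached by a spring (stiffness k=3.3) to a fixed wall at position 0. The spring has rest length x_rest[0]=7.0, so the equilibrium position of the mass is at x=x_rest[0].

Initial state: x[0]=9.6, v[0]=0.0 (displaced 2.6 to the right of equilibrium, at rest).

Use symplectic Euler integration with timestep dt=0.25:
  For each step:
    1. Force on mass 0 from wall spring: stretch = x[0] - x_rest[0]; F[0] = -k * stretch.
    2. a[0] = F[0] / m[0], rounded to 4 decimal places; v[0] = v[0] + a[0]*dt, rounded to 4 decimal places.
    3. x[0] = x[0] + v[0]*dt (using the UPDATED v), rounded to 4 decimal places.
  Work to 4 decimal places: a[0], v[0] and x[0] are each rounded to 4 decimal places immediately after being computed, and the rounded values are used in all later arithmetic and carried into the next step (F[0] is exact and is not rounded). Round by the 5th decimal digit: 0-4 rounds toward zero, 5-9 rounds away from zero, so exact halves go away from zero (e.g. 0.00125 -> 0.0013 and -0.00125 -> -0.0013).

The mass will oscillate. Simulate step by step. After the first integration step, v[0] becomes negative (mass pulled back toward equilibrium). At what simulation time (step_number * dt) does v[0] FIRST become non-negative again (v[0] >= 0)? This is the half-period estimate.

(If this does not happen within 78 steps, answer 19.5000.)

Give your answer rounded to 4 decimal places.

Answer: 2.5000

Derivation:
Step 0: x=[9.6000] v=[0.0000]
Step 1: x=[9.3021] v=[-1.1917]
Step 2: x=[8.7404] v=[-2.2468]
Step 3: x=[7.9793] v=[-3.0445]
Step 4: x=[7.1060] v=[-3.4934]
Step 5: x=[6.2205] v=[-3.5420]
Step 6: x=[5.4243] v=[-3.1847]
Step 7: x=[4.8087] v=[-2.4625]
Step 8: x=[4.4442] v=[-1.4582]
Step 9: x=[4.3725] v=[-0.2868]
Step 10: x=[4.6019] v=[0.9175]
First v>=0 after going negative at step 10, time=2.5000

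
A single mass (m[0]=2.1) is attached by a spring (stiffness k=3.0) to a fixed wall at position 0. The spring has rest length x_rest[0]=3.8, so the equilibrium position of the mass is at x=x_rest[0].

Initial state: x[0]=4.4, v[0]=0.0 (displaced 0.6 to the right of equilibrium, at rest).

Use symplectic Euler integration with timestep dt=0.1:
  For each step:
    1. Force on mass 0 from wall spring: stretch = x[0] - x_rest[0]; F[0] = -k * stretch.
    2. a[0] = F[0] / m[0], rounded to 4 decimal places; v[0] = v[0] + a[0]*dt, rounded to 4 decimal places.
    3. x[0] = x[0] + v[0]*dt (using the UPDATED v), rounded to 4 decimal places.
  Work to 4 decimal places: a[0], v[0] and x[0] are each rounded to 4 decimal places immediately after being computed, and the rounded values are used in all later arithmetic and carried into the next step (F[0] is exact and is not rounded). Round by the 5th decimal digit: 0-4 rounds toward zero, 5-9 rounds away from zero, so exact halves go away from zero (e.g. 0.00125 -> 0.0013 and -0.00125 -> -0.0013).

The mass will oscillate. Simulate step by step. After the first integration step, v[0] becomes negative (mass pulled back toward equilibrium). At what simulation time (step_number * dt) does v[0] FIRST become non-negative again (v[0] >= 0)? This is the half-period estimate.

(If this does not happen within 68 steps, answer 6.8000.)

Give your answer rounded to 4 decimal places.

Answer: 2.7000

Derivation:
Step 0: x=[4.4000] v=[0.0000]
Step 1: x=[4.3914] v=[-0.0857]
Step 2: x=[4.3744] v=[-0.1702]
Step 3: x=[4.3492] v=[-0.2523]
Step 4: x=[4.3161] v=[-0.3308]
Step 5: x=[4.2757] v=[-0.4045]
Step 6: x=[4.2285] v=[-0.4725]
Step 7: x=[4.1751] v=[-0.5337]
Step 8: x=[4.1164] v=[-0.5873]
Step 9: x=[4.0532] v=[-0.6325]
Step 10: x=[3.9863] v=[-0.6687]
Step 11: x=[3.9168] v=[-0.6953]
Step 12: x=[3.8456] v=[-0.7120]
Step 13: x=[3.7738] v=[-0.7185]
Step 14: x=[3.7023] v=[-0.7148]
Step 15: x=[3.6322] v=[-0.7008]
Step 16: x=[3.5645] v=[-0.6768]
Step 17: x=[3.5002] v=[-0.6432]
Step 18: x=[3.4402] v=[-0.6004]
Step 19: x=[3.3853] v=[-0.5490]
Step 20: x=[3.3363] v=[-0.4898]
Step 21: x=[3.2939] v=[-0.4236]
Step 22: x=[3.2588] v=[-0.3513]
Step 23: x=[3.2314] v=[-0.2740]
Step 24: x=[3.2121] v=[-0.1928]
Step 25: x=[3.2012] v=[-0.1088]
Step 26: x=[3.1989] v=[-0.0233]
Step 27: x=[3.2052] v=[0.0626]
First v>=0 after going negative at step 27, time=2.7000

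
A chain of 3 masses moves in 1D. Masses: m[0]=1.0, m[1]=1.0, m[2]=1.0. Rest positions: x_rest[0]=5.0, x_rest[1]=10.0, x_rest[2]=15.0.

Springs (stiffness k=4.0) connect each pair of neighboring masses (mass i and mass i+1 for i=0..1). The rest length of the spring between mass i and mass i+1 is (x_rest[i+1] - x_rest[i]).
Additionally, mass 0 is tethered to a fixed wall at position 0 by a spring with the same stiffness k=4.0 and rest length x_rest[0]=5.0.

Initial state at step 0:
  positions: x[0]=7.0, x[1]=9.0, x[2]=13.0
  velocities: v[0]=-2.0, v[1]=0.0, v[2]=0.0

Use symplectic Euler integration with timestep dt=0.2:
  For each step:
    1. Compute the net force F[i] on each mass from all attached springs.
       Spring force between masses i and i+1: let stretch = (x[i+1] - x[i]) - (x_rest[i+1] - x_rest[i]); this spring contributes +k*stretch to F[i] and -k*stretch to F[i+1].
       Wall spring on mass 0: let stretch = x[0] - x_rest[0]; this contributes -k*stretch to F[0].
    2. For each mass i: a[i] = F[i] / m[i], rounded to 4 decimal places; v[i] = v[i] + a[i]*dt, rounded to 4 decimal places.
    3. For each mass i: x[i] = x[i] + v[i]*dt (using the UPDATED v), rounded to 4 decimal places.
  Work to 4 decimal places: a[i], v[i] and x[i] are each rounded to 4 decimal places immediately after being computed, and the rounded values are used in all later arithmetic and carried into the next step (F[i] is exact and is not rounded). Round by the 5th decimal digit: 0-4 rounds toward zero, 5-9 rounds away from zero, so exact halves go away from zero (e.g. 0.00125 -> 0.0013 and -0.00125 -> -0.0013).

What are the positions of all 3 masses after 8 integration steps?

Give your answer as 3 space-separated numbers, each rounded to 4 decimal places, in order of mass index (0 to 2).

Step 0: x=[7.0000 9.0000 13.0000] v=[-2.0000 0.0000 0.0000]
Step 1: x=[5.8000 9.3200 13.1600] v=[-6.0000 1.6000 0.8000]
Step 2: x=[4.2352 9.6912 13.5056] v=[-7.8240 1.8560 1.7280]
Step 3: x=[2.8657 9.7997 14.0409] v=[-6.8474 0.5427 2.6765]
Step 4: x=[2.1471 9.4774 14.6976] v=[-3.5928 -1.6115 3.2835]
Step 5: x=[2.2579 8.8175 15.3191] v=[0.5538 -3.2996 3.1073]
Step 6: x=[3.0569 8.1483 15.7003] v=[3.9952 -3.3460 1.9060]
Step 7: x=[4.1815 7.8728 15.6732] v=[5.6228 -1.3775 -0.1356]
Step 8: x=[5.2276 8.2548 15.1980] v=[5.2306 1.9098 -2.3759]

Answer: 5.2276 8.2548 15.1980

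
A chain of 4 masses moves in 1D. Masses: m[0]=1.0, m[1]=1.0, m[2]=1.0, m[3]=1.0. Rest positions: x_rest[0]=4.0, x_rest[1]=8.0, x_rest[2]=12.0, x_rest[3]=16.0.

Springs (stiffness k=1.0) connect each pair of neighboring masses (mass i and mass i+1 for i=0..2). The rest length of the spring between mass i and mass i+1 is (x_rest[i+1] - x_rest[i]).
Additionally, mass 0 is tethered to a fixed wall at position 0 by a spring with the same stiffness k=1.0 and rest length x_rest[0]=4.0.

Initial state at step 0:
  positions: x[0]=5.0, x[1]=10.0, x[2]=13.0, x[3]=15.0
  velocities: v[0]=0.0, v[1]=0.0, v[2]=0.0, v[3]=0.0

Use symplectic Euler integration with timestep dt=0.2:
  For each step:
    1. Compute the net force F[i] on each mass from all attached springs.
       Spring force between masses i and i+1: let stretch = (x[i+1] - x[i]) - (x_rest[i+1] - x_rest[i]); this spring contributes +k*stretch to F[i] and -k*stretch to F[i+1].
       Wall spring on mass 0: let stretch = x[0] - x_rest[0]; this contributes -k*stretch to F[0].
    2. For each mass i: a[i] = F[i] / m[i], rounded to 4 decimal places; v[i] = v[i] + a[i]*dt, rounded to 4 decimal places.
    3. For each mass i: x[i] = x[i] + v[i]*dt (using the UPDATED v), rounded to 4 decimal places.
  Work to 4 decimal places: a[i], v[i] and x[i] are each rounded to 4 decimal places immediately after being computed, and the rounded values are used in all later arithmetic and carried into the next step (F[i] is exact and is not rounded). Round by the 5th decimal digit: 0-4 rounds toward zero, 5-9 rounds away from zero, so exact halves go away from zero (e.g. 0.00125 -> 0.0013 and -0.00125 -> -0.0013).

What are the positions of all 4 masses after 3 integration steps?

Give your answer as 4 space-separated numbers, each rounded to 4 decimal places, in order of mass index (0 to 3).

Step 0: x=[5.0000 10.0000 13.0000 15.0000] v=[0.0000 0.0000 0.0000 0.0000]
Step 1: x=[5.0000 9.9200 12.9600 15.0800] v=[0.0000 -0.4000 -0.2000 0.4000]
Step 2: x=[4.9968 9.7648 12.8832 15.2352] v=[-0.0160 -0.7760 -0.3840 0.7760]
Step 3: x=[4.9844 9.5436 12.7757 15.4563] v=[-0.0618 -1.1059 -0.5373 1.1056]

Answer: 4.9844 9.5436 12.7757 15.4563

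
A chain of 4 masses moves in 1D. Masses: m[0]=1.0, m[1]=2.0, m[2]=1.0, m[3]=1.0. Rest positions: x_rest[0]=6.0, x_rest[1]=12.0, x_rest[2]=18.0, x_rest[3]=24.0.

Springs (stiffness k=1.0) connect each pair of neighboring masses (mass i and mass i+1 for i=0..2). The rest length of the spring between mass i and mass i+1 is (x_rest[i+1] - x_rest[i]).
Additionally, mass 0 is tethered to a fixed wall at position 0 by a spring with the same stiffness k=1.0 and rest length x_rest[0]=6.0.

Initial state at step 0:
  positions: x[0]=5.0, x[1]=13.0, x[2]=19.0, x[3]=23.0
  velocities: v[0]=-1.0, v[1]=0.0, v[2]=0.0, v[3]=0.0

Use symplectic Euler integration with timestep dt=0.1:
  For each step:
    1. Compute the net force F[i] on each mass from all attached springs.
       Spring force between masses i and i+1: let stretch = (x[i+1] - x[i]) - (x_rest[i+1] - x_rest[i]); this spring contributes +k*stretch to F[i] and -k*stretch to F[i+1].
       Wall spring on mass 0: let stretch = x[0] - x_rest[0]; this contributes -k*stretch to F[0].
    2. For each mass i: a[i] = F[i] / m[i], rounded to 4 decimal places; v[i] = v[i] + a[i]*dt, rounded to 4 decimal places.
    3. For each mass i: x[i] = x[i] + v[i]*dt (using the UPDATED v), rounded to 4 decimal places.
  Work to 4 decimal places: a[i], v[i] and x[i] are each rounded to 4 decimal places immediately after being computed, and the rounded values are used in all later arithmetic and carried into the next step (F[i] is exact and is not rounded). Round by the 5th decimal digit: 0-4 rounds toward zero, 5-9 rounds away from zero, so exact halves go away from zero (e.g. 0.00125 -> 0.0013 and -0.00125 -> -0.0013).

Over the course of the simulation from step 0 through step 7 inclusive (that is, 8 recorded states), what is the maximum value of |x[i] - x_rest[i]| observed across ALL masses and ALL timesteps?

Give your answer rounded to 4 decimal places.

Step 0: x=[5.0000 13.0000 19.0000 23.0000] v=[-1.0000 0.0000 0.0000 0.0000]
Step 1: x=[4.9300 12.9900 18.9800 23.0200] v=[-0.7000 -0.1000 -0.2000 0.2000]
Step 2: x=[4.8913 12.9697 18.9405 23.0596] v=[-0.3870 -0.2035 -0.3950 0.3960]
Step 3: x=[4.8845 12.9388 18.8825 23.1180] v=[-0.0683 -0.3089 -0.5802 0.5841]
Step 4: x=[4.9094 12.8974 18.8074 23.1941] v=[0.2487 -0.4144 -0.7510 0.7606]
Step 5: x=[4.9651 12.8456 18.7171 23.2863] v=[0.5566 -0.5183 -0.9033 0.9219]
Step 6: x=[5.0499 12.7837 18.6138 23.3928] v=[0.8481 -0.6188 -1.0335 1.0650]
Step 7: x=[5.1616 12.7123 18.4999 23.5115] v=[1.1165 -0.7140 -1.1386 1.1871]
Max displacement = 1.1155

Answer: 1.1155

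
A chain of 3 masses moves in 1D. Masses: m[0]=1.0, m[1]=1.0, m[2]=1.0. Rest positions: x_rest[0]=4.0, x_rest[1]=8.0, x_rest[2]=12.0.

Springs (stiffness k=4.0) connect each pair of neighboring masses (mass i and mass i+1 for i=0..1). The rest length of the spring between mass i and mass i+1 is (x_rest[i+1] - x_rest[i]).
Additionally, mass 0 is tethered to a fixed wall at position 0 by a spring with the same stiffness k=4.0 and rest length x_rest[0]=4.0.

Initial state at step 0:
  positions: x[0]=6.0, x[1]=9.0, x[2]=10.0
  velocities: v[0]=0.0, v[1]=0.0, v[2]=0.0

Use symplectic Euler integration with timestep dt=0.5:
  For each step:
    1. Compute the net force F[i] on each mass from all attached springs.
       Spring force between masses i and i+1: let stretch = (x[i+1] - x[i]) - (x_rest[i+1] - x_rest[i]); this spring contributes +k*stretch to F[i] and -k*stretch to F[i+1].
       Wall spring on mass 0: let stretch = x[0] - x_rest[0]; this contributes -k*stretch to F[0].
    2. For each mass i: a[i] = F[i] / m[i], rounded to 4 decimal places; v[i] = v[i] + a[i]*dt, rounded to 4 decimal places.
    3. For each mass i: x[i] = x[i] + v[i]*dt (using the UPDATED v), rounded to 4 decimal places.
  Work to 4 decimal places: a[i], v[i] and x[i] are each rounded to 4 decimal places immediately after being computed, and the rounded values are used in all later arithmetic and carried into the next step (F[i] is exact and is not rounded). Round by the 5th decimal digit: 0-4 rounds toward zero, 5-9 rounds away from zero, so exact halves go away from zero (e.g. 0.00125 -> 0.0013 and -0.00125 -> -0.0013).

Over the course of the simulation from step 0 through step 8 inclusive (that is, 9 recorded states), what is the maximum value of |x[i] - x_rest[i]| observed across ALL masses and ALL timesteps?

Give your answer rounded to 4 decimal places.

Answer: 3.0000

Derivation:
Step 0: x=[6.0000 9.0000 10.0000] v=[0.0000 0.0000 0.0000]
Step 1: x=[3.0000 7.0000 13.0000] v=[-6.0000 -4.0000 6.0000]
Step 2: x=[1.0000 7.0000 14.0000] v=[-4.0000 0.0000 2.0000]
Step 3: x=[4.0000 8.0000 12.0000] v=[6.0000 2.0000 -4.0000]
Step 4: x=[7.0000 9.0000 10.0000] v=[6.0000 2.0000 -4.0000]
Step 5: x=[5.0000 9.0000 11.0000] v=[-4.0000 0.0000 2.0000]
Step 6: x=[2.0000 7.0000 14.0000] v=[-6.0000 -4.0000 6.0000]
Step 7: x=[2.0000 7.0000 14.0000] v=[0.0000 0.0000 0.0000]
Step 8: x=[5.0000 9.0000 11.0000] v=[6.0000 4.0000 -6.0000]
Max displacement = 3.0000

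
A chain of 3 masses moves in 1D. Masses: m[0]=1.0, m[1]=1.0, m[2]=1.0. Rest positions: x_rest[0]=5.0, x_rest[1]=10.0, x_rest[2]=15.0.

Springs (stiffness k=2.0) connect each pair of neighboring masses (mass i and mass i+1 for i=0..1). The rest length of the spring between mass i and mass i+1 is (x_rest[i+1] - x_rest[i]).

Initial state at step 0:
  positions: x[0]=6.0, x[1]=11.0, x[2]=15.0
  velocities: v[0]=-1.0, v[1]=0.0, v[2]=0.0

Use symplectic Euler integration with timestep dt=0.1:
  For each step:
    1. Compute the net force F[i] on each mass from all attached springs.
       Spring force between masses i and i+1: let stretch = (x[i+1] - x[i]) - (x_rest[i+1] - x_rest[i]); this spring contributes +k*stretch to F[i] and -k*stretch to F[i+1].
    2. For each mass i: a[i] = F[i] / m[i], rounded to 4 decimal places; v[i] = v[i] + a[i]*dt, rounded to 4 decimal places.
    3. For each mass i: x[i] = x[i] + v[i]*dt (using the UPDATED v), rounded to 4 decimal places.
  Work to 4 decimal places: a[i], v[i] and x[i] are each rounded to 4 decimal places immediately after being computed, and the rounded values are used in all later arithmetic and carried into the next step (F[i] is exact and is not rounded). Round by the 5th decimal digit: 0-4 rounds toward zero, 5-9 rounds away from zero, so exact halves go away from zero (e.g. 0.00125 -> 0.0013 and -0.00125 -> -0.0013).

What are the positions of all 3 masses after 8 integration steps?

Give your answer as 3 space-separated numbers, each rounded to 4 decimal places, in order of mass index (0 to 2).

Answer: 5.2789 10.3608 15.5605

Derivation:
Step 0: x=[6.0000 11.0000 15.0000] v=[-1.0000 0.0000 0.0000]
Step 1: x=[5.9000 10.9800 15.0200] v=[-1.0000 -0.2000 0.2000]
Step 2: x=[5.8016 10.9392 15.0592] v=[-0.9840 -0.4080 0.3920]
Step 3: x=[5.7060 10.8781 15.1160] v=[-0.9565 -0.6115 0.5680]
Step 4: x=[5.6138 10.7983 15.1880] v=[-0.9221 -0.7983 0.7204]
Step 5: x=[5.5253 10.7026 15.2723] v=[-0.8852 -0.9573 0.8425]
Step 6: x=[5.4403 10.5947 15.3652] v=[-0.8497 -1.0788 0.9286]
Step 7: x=[5.3584 10.4791 15.4627] v=[-0.8188 -1.1556 0.9745]
Step 8: x=[5.2789 10.3608 15.5605] v=[-0.7947 -1.1830 0.9778]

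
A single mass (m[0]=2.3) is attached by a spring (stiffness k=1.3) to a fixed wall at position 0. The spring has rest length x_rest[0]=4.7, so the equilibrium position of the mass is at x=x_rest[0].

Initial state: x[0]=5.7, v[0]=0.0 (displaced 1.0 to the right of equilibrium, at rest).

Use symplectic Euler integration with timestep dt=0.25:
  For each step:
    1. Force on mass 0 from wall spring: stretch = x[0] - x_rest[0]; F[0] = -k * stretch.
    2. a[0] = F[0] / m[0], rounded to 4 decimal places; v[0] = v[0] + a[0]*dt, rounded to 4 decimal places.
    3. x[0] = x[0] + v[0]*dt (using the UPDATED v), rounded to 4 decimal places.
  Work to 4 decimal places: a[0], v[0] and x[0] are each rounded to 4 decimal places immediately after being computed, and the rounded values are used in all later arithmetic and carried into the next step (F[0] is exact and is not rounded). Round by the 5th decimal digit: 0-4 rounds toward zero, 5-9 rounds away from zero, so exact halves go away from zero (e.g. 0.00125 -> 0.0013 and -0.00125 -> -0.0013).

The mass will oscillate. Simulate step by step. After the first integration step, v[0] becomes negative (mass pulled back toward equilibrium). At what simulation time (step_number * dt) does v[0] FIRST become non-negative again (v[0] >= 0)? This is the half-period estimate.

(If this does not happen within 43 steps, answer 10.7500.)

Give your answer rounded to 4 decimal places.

Answer: 4.2500

Derivation:
Step 0: x=[5.7000] v=[0.0000]
Step 1: x=[5.6647] v=[-0.1413]
Step 2: x=[5.5953] v=[-0.2776]
Step 3: x=[5.4943] v=[-0.4041]
Step 4: x=[5.3652] v=[-0.5164]
Step 5: x=[5.2126] v=[-0.6104]
Step 6: x=[5.0419] v=[-0.6828]
Step 7: x=[4.8591] v=[-0.7311]
Step 8: x=[4.6707] v=[-0.7536]
Step 9: x=[4.4833] v=[-0.7495]
Step 10: x=[4.3036] v=[-0.7189]
Step 11: x=[4.1379] v=[-0.6629]
Step 12: x=[3.9920] v=[-0.5835]
Step 13: x=[3.8711] v=[-0.4835]
Step 14: x=[3.7795] v=[-0.3664]
Step 15: x=[3.7204] v=[-0.2363]
Step 16: x=[3.6959] v=[-0.0979]
Step 17: x=[3.7069] v=[0.0440]
First v>=0 after going negative at step 17, time=4.2500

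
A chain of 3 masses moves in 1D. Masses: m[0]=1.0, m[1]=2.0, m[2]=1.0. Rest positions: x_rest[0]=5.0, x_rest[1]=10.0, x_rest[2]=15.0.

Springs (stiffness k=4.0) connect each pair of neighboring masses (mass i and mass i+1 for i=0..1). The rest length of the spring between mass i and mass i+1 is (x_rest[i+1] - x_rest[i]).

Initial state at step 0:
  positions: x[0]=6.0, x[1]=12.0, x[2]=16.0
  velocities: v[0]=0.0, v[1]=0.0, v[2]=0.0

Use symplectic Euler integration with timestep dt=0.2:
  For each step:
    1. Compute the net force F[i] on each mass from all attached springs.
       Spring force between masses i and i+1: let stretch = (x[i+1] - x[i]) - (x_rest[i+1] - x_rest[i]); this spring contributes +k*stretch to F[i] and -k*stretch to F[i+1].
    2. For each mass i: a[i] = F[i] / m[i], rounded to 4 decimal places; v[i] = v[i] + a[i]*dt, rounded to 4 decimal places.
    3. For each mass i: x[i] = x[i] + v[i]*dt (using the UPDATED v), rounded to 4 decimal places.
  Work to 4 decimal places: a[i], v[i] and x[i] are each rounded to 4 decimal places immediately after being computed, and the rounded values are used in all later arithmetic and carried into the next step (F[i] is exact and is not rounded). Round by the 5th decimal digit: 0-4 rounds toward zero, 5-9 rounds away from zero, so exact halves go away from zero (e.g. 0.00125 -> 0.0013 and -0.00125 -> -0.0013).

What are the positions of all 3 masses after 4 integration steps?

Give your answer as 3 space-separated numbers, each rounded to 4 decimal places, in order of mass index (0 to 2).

Answer: 6.9415 11.0585 16.9415

Derivation:
Step 0: x=[6.0000 12.0000 16.0000] v=[0.0000 0.0000 0.0000]
Step 1: x=[6.1600 11.8400 16.1600] v=[0.8000 -0.8000 0.8000]
Step 2: x=[6.4288 11.5712 16.4288] v=[1.3440 -1.3440 1.3440]
Step 3: x=[6.7204 11.2796 16.7204] v=[1.4579 -1.4579 1.4579]
Step 4: x=[6.9415 11.0585 16.9415] v=[1.1053 -1.1053 1.1053]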